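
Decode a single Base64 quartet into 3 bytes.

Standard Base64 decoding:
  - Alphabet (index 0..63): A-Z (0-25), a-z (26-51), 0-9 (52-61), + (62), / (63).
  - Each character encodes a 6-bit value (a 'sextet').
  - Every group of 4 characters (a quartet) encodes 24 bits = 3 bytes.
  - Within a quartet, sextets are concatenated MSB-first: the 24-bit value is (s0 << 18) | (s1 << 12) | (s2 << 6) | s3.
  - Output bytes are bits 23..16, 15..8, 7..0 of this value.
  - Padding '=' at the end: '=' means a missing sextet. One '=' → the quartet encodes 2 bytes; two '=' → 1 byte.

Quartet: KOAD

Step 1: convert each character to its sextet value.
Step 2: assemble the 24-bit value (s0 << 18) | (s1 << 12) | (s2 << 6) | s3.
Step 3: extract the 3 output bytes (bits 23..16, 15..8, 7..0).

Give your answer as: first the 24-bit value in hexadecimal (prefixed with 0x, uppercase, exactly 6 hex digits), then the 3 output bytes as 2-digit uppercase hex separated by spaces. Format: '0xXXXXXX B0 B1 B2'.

Answer: 0x28E003 28 E0 03

Derivation:
Sextets: K=10, O=14, A=0, D=3
24-bit: (10<<18) | (14<<12) | (0<<6) | 3
      = 0x280000 | 0x00E000 | 0x000000 | 0x000003
      = 0x28E003
Bytes: (v>>16)&0xFF=28, (v>>8)&0xFF=E0, v&0xFF=03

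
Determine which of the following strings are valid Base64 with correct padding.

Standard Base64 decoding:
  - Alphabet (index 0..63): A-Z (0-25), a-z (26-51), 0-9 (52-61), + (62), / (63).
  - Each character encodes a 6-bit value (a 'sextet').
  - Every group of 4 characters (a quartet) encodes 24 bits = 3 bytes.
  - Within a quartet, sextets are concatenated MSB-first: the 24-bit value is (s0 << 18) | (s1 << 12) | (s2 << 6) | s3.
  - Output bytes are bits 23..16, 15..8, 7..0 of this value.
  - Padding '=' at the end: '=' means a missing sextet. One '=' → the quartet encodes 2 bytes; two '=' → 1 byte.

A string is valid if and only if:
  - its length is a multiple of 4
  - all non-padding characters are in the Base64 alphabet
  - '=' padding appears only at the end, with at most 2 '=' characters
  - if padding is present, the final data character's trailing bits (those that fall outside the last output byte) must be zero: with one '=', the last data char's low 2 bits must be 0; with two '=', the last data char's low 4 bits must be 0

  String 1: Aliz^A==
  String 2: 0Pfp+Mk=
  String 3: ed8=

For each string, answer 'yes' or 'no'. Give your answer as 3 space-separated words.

String 1: 'Aliz^A==' → invalid (bad char(s): ['^'])
String 2: '0Pfp+Mk=' → valid
String 3: 'ed8=' → valid

Answer: no yes yes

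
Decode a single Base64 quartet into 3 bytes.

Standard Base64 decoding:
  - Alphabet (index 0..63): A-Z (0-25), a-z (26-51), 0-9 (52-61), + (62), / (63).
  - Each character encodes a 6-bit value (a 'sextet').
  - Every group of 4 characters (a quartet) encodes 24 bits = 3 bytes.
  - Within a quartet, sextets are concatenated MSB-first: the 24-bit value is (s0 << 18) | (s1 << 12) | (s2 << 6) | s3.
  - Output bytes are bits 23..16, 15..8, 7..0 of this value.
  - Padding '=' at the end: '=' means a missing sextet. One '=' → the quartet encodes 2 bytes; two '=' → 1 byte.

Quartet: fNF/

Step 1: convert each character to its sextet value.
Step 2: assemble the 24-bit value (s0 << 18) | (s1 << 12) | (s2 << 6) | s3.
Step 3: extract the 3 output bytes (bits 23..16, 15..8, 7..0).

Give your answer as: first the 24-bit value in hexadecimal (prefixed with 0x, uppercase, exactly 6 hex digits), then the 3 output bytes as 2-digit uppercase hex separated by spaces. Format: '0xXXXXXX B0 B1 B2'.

Answer: 0x7CD17F 7C D1 7F

Derivation:
Sextets: f=31, N=13, F=5, /=63
24-bit: (31<<18) | (13<<12) | (5<<6) | 63
      = 0x7C0000 | 0x00D000 | 0x000140 | 0x00003F
      = 0x7CD17F
Bytes: (v>>16)&0xFF=7C, (v>>8)&0xFF=D1, v&0xFF=7F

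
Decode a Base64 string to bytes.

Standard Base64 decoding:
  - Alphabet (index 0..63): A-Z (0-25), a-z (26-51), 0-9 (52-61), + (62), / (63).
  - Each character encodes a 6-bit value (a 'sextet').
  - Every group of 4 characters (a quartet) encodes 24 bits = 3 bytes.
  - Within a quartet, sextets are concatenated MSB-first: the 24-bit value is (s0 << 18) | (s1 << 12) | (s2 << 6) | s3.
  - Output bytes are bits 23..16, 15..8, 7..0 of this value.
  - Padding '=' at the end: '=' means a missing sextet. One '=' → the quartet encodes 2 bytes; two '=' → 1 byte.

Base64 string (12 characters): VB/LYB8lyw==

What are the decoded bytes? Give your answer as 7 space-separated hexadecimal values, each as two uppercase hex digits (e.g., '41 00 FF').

After char 0 ('V'=21): chars_in_quartet=1 acc=0x15 bytes_emitted=0
After char 1 ('B'=1): chars_in_quartet=2 acc=0x541 bytes_emitted=0
After char 2 ('/'=63): chars_in_quartet=3 acc=0x1507F bytes_emitted=0
After char 3 ('L'=11): chars_in_quartet=4 acc=0x541FCB -> emit 54 1F CB, reset; bytes_emitted=3
After char 4 ('Y'=24): chars_in_quartet=1 acc=0x18 bytes_emitted=3
After char 5 ('B'=1): chars_in_quartet=2 acc=0x601 bytes_emitted=3
After char 6 ('8'=60): chars_in_quartet=3 acc=0x1807C bytes_emitted=3
After char 7 ('l'=37): chars_in_quartet=4 acc=0x601F25 -> emit 60 1F 25, reset; bytes_emitted=6
After char 8 ('y'=50): chars_in_quartet=1 acc=0x32 bytes_emitted=6
After char 9 ('w'=48): chars_in_quartet=2 acc=0xCB0 bytes_emitted=6
Padding '==': partial quartet acc=0xCB0 -> emit CB; bytes_emitted=7

Answer: 54 1F CB 60 1F 25 CB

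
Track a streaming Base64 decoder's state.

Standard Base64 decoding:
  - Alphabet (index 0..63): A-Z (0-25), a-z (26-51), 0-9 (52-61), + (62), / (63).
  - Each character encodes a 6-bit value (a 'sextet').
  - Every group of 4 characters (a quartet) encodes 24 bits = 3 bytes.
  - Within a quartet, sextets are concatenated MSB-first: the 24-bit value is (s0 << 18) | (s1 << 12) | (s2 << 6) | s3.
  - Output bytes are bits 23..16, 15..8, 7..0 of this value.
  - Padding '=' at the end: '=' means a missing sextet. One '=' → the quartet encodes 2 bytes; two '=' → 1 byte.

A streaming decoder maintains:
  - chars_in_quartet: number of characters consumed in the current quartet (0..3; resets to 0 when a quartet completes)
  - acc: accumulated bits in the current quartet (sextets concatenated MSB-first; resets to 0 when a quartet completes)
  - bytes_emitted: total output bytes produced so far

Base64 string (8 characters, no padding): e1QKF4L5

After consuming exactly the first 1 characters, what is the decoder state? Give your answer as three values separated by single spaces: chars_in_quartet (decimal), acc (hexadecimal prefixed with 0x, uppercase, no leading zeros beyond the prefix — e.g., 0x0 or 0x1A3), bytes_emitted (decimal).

After char 0 ('e'=30): chars_in_quartet=1 acc=0x1E bytes_emitted=0

Answer: 1 0x1E 0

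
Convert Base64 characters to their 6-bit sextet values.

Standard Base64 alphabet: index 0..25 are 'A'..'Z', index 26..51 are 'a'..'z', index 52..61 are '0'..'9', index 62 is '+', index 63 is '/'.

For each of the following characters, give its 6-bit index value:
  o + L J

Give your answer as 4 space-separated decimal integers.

Answer: 40 62 11 9

Derivation:
'o': a..z range, 26 + ord('o') − ord('a') = 40
'+': index 62
'L': A..Z range, ord('L') − ord('A') = 11
'J': A..Z range, ord('J') − ord('A') = 9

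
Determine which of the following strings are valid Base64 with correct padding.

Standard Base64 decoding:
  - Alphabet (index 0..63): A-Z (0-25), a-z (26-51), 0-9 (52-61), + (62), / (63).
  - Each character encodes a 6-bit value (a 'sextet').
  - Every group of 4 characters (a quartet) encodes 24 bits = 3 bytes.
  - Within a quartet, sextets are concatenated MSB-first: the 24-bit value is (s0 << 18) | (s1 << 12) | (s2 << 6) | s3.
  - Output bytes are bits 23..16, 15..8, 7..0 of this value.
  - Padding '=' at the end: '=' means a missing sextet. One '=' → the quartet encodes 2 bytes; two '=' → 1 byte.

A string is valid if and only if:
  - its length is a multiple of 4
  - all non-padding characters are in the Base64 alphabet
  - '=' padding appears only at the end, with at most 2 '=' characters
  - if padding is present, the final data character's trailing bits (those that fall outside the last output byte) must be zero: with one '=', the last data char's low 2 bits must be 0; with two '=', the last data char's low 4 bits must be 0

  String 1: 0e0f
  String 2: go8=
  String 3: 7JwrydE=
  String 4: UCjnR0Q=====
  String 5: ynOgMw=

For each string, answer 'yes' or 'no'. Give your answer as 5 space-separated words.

String 1: '0e0f' → valid
String 2: 'go8=' → valid
String 3: '7JwrydE=' → valid
String 4: 'UCjnR0Q=====' → invalid (5 pad chars (max 2))
String 5: 'ynOgMw=' → invalid (len=7 not mult of 4)

Answer: yes yes yes no no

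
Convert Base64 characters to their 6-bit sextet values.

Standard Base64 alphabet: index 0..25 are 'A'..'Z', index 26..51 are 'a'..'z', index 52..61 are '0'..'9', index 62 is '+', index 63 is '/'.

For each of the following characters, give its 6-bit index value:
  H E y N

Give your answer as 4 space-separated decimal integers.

'H': A..Z range, ord('H') − ord('A') = 7
'E': A..Z range, ord('E') − ord('A') = 4
'y': a..z range, 26 + ord('y') − ord('a') = 50
'N': A..Z range, ord('N') − ord('A') = 13

Answer: 7 4 50 13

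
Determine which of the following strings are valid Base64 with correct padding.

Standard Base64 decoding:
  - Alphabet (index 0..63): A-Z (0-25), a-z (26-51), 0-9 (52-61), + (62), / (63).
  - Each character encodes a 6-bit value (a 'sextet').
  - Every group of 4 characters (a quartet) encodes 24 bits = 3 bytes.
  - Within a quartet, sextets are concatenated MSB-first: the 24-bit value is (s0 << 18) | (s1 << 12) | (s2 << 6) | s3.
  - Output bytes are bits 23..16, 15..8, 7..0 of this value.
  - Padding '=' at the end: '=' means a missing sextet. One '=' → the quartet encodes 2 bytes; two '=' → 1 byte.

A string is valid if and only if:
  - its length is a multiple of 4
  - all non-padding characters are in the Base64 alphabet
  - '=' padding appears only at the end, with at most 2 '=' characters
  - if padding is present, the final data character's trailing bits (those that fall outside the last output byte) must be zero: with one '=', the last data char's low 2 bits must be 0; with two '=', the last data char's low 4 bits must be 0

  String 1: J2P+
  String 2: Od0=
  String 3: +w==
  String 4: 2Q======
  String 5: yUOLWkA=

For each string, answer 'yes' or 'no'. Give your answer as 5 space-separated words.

Answer: yes yes yes no yes

Derivation:
String 1: 'J2P+' → valid
String 2: 'Od0=' → valid
String 3: '+w==' → valid
String 4: '2Q======' → invalid (6 pad chars (max 2))
String 5: 'yUOLWkA=' → valid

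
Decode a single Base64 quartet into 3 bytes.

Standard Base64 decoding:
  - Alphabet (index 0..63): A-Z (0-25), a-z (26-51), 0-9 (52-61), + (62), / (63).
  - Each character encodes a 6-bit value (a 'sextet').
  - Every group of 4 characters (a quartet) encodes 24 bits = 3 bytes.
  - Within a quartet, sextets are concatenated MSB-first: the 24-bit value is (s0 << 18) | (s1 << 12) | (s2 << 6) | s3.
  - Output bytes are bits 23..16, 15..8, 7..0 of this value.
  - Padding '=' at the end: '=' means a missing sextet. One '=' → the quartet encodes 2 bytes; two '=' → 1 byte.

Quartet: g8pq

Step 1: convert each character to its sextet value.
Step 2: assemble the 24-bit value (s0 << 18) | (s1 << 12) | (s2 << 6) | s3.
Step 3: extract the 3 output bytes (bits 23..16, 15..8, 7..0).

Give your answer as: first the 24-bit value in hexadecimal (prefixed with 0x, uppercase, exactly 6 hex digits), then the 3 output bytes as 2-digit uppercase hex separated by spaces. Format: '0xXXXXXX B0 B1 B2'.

Answer: 0x83CA6A 83 CA 6A

Derivation:
Sextets: g=32, 8=60, p=41, q=42
24-bit: (32<<18) | (60<<12) | (41<<6) | 42
      = 0x800000 | 0x03C000 | 0x000A40 | 0x00002A
      = 0x83CA6A
Bytes: (v>>16)&0xFF=83, (v>>8)&0xFF=CA, v&0xFF=6A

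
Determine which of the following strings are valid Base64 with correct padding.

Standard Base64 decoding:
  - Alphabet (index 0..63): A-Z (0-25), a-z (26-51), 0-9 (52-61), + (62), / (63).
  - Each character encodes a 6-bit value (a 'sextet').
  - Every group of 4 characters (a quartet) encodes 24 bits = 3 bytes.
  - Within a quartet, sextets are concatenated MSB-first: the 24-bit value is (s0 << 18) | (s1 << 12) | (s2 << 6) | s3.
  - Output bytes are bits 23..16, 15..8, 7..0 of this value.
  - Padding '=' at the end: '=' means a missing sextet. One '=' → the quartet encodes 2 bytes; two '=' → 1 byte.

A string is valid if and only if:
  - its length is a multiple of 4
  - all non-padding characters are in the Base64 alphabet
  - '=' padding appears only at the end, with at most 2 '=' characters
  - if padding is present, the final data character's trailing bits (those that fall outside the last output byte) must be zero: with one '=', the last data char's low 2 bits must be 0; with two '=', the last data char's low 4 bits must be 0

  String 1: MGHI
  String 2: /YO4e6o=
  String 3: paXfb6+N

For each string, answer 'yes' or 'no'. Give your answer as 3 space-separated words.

String 1: 'MGHI' → valid
String 2: '/YO4e6o=' → valid
String 3: 'paXfb6+N' → valid

Answer: yes yes yes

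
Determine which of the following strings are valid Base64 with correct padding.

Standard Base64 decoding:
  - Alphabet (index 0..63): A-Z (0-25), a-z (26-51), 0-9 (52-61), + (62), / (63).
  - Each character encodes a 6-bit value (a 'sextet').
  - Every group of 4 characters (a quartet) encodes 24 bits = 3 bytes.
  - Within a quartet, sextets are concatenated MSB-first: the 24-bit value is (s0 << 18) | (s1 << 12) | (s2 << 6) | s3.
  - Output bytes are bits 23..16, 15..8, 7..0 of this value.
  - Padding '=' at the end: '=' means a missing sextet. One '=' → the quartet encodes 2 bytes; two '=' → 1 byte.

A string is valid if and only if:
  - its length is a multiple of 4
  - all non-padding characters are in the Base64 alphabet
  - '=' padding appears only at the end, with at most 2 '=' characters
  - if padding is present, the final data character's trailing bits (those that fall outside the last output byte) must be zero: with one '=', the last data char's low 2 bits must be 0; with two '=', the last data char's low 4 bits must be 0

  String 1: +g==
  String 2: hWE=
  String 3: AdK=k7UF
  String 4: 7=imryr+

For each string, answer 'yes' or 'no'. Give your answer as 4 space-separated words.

Answer: yes yes no no

Derivation:
String 1: '+g==' → valid
String 2: 'hWE=' → valid
String 3: 'AdK=k7UF' → invalid (bad char(s): ['=']; '=' in middle)
String 4: '7=imryr+' → invalid (bad char(s): ['=']; '=' in middle)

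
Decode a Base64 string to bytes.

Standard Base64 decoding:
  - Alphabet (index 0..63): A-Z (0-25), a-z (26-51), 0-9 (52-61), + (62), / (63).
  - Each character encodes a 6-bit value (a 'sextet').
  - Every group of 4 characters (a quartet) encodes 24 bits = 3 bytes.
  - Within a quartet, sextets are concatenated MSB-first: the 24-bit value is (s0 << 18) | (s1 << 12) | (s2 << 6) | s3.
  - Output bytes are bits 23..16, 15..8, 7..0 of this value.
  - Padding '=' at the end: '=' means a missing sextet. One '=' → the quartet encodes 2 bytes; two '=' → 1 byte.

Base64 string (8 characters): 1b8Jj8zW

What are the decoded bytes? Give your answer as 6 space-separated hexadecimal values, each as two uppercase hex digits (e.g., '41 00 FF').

After char 0 ('1'=53): chars_in_quartet=1 acc=0x35 bytes_emitted=0
After char 1 ('b'=27): chars_in_quartet=2 acc=0xD5B bytes_emitted=0
After char 2 ('8'=60): chars_in_quartet=3 acc=0x356FC bytes_emitted=0
After char 3 ('J'=9): chars_in_quartet=4 acc=0xD5BF09 -> emit D5 BF 09, reset; bytes_emitted=3
After char 4 ('j'=35): chars_in_quartet=1 acc=0x23 bytes_emitted=3
After char 5 ('8'=60): chars_in_quartet=2 acc=0x8FC bytes_emitted=3
After char 6 ('z'=51): chars_in_quartet=3 acc=0x23F33 bytes_emitted=3
After char 7 ('W'=22): chars_in_quartet=4 acc=0x8FCCD6 -> emit 8F CC D6, reset; bytes_emitted=6

Answer: D5 BF 09 8F CC D6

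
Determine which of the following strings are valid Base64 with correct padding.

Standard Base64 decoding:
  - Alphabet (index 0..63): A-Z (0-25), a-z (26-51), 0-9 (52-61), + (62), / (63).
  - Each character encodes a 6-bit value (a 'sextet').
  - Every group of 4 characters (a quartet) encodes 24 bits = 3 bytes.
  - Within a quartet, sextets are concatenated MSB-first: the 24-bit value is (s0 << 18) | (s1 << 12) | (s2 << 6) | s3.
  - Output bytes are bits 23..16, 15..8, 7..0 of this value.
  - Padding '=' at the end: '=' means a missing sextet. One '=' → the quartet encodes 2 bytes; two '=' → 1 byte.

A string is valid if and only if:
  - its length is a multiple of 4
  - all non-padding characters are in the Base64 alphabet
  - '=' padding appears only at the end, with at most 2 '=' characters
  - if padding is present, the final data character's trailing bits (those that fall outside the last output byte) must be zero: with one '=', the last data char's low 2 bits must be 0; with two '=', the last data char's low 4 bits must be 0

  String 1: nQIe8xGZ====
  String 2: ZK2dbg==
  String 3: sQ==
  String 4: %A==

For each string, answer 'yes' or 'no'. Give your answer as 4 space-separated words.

String 1: 'nQIe8xGZ====' → invalid (4 pad chars (max 2))
String 2: 'ZK2dbg==' → valid
String 3: 'sQ==' → valid
String 4: '%A==' → invalid (bad char(s): ['%'])

Answer: no yes yes no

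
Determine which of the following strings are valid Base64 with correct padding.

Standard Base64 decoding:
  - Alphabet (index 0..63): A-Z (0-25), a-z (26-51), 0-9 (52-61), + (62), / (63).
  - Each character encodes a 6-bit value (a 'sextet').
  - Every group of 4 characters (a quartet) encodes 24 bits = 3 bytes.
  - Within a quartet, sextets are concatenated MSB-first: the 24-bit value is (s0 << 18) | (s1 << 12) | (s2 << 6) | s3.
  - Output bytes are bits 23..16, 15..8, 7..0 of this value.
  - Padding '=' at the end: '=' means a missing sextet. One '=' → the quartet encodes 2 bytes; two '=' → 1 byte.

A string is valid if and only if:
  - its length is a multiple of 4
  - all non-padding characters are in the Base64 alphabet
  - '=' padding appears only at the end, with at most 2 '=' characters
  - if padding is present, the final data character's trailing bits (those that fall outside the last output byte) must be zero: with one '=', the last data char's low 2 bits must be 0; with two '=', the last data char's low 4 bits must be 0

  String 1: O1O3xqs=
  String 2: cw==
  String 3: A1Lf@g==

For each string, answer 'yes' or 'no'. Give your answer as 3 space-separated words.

String 1: 'O1O3xqs=' → valid
String 2: 'cw==' → valid
String 3: 'A1Lf@g==' → invalid (bad char(s): ['@'])

Answer: yes yes no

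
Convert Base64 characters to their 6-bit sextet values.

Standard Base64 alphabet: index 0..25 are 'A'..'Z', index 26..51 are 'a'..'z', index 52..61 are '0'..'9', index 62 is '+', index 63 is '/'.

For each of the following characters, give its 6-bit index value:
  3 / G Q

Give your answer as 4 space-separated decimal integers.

'3': 0..9 range, 52 + ord('3') − ord('0') = 55
'/': index 63
'G': A..Z range, ord('G') − ord('A') = 6
'Q': A..Z range, ord('Q') − ord('A') = 16

Answer: 55 63 6 16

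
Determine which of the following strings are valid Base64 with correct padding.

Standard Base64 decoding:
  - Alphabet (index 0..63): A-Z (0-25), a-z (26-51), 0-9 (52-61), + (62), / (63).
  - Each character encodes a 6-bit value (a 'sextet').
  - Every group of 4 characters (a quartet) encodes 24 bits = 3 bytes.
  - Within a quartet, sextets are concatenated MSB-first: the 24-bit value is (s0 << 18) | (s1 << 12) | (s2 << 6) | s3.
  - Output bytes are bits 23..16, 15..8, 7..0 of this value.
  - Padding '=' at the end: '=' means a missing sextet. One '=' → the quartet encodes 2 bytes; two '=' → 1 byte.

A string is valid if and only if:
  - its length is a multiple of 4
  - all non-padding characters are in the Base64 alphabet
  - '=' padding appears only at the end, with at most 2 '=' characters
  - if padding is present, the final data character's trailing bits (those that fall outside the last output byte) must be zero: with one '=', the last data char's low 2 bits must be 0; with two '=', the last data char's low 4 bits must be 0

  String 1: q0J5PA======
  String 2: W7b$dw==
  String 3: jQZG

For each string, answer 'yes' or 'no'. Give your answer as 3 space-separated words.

Answer: no no yes

Derivation:
String 1: 'q0J5PA======' → invalid (6 pad chars (max 2))
String 2: 'W7b$dw==' → invalid (bad char(s): ['$'])
String 3: 'jQZG' → valid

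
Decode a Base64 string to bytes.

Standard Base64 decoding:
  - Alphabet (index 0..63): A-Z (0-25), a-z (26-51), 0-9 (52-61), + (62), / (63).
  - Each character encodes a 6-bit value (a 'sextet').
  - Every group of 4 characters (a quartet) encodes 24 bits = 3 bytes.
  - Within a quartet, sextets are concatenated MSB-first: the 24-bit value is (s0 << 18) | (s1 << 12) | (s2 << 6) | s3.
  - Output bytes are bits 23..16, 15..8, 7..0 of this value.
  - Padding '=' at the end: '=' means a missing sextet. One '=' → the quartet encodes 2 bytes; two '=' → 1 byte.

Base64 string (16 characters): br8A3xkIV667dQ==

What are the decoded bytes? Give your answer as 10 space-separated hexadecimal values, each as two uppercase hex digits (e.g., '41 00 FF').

Answer: 6E BF 00 DF 19 08 57 AE BB 75

Derivation:
After char 0 ('b'=27): chars_in_quartet=1 acc=0x1B bytes_emitted=0
After char 1 ('r'=43): chars_in_quartet=2 acc=0x6EB bytes_emitted=0
After char 2 ('8'=60): chars_in_quartet=3 acc=0x1BAFC bytes_emitted=0
After char 3 ('A'=0): chars_in_quartet=4 acc=0x6EBF00 -> emit 6E BF 00, reset; bytes_emitted=3
After char 4 ('3'=55): chars_in_quartet=1 acc=0x37 bytes_emitted=3
After char 5 ('x'=49): chars_in_quartet=2 acc=0xDF1 bytes_emitted=3
After char 6 ('k'=36): chars_in_quartet=3 acc=0x37C64 bytes_emitted=3
After char 7 ('I'=8): chars_in_quartet=4 acc=0xDF1908 -> emit DF 19 08, reset; bytes_emitted=6
After char 8 ('V'=21): chars_in_quartet=1 acc=0x15 bytes_emitted=6
After char 9 ('6'=58): chars_in_quartet=2 acc=0x57A bytes_emitted=6
After char 10 ('6'=58): chars_in_quartet=3 acc=0x15EBA bytes_emitted=6
After char 11 ('7'=59): chars_in_quartet=4 acc=0x57AEBB -> emit 57 AE BB, reset; bytes_emitted=9
After char 12 ('d'=29): chars_in_quartet=1 acc=0x1D bytes_emitted=9
After char 13 ('Q'=16): chars_in_quartet=2 acc=0x750 bytes_emitted=9
Padding '==': partial quartet acc=0x750 -> emit 75; bytes_emitted=10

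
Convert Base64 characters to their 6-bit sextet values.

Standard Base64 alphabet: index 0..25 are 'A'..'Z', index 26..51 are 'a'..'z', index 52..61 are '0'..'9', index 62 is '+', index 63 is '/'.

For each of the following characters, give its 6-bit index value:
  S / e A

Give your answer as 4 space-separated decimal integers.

'S': A..Z range, ord('S') − ord('A') = 18
'/': index 63
'e': a..z range, 26 + ord('e') − ord('a') = 30
'A': A..Z range, ord('A') − ord('A') = 0

Answer: 18 63 30 0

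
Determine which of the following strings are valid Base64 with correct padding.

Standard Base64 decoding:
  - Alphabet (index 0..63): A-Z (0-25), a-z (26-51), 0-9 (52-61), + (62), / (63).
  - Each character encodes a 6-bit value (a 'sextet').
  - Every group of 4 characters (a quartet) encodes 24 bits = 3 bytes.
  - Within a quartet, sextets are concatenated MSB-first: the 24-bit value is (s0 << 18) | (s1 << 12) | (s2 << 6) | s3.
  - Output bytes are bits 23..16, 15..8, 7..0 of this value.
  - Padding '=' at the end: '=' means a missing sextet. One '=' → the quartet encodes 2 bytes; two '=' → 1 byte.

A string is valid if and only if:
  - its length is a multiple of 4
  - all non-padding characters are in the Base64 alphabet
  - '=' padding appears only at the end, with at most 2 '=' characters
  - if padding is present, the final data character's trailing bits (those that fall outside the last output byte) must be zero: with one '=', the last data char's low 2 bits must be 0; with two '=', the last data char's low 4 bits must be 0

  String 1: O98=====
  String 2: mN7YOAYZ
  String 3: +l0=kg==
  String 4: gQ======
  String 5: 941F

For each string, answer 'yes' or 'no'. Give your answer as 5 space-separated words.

String 1: 'O98=====' → invalid (5 pad chars (max 2))
String 2: 'mN7YOAYZ' → valid
String 3: '+l0=kg==' → invalid (bad char(s): ['=']; '=' in middle)
String 4: 'gQ======' → invalid (6 pad chars (max 2))
String 5: '941F' → valid

Answer: no yes no no yes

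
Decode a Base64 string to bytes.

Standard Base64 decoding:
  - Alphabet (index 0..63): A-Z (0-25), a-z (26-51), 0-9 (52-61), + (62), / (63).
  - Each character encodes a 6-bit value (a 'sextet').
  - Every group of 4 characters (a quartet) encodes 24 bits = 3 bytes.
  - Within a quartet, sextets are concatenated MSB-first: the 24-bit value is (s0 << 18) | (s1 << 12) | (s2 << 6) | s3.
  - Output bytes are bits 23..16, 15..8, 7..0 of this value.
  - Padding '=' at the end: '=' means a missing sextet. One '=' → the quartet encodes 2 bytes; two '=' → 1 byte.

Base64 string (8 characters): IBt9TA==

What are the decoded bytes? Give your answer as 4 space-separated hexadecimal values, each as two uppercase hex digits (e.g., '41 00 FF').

After char 0 ('I'=8): chars_in_quartet=1 acc=0x8 bytes_emitted=0
After char 1 ('B'=1): chars_in_quartet=2 acc=0x201 bytes_emitted=0
After char 2 ('t'=45): chars_in_quartet=3 acc=0x806D bytes_emitted=0
After char 3 ('9'=61): chars_in_quartet=4 acc=0x201B7D -> emit 20 1B 7D, reset; bytes_emitted=3
After char 4 ('T'=19): chars_in_quartet=1 acc=0x13 bytes_emitted=3
After char 5 ('A'=0): chars_in_quartet=2 acc=0x4C0 bytes_emitted=3
Padding '==': partial quartet acc=0x4C0 -> emit 4C; bytes_emitted=4

Answer: 20 1B 7D 4C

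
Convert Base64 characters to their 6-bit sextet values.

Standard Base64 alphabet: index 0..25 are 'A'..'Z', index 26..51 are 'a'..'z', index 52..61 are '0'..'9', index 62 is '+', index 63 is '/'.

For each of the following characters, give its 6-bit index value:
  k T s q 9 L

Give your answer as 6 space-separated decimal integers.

Answer: 36 19 44 42 61 11

Derivation:
'k': a..z range, 26 + ord('k') − ord('a') = 36
'T': A..Z range, ord('T') − ord('A') = 19
's': a..z range, 26 + ord('s') − ord('a') = 44
'q': a..z range, 26 + ord('q') − ord('a') = 42
'9': 0..9 range, 52 + ord('9') − ord('0') = 61
'L': A..Z range, ord('L') − ord('A') = 11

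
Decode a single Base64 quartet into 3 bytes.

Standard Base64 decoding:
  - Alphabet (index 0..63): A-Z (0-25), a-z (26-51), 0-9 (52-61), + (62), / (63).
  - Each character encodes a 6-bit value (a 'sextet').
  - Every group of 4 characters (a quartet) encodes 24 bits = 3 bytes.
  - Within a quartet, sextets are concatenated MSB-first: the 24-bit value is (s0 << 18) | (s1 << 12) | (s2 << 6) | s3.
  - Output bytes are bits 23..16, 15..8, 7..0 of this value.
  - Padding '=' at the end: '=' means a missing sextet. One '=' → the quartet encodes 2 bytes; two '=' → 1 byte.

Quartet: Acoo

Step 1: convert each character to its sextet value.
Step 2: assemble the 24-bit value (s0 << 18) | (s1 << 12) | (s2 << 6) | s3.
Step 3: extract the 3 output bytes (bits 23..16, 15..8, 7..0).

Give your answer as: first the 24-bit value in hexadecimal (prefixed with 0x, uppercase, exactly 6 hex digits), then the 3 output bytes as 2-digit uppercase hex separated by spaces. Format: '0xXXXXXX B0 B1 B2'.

Sextets: A=0, c=28, o=40, o=40
24-bit: (0<<18) | (28<<12) | (40<<6) | 40
      = 0x000000 | 0x01C000 | 0x000A00 | 0x000028
      = 0x01CA28
Bytes: (v>>16)&0xFF=01, (v>>8)&0xFF=CA, v&0xFF=28

Answer: 0x01CA28 01 CA 28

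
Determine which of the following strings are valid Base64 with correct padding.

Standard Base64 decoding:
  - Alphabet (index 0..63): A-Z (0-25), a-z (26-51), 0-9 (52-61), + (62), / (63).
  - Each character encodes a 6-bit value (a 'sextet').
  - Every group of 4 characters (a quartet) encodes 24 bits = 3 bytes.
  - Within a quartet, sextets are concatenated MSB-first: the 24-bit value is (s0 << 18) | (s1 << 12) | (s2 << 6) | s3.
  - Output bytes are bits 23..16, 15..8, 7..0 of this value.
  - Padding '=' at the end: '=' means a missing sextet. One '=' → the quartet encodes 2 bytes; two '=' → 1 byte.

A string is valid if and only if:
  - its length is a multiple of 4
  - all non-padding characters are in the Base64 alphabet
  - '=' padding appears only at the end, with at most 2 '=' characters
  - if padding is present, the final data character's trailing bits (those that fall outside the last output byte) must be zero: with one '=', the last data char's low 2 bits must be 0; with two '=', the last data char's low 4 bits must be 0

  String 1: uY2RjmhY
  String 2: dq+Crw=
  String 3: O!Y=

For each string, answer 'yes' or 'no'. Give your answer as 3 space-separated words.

Answer: yes no no

Derivation:
String 1: 'uY2RjmhY' → valid
String 2: 'dq+Crw=' → invalid (len=7 not mult of 4)
String 3: 'O!Y=' → invalid (bad char(s): ['!'])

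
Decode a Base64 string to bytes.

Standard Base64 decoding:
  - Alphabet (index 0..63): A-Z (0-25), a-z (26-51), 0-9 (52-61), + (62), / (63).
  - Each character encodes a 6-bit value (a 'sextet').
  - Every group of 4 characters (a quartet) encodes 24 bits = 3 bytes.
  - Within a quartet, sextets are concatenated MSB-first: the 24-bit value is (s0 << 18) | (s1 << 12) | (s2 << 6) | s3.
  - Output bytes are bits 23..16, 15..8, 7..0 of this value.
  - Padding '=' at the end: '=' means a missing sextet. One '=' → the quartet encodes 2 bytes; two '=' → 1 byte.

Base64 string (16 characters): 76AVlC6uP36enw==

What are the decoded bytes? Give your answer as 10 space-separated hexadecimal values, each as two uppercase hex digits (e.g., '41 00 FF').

Answer: EF A0 15 94 2E AE 3F 7E 9E 9F

Derivation:
After char 0 ('7'=59): chars_in_quartet=1 acc=0x3B bytes_emitted=0
After char 1 ('6'=58): chars_in_quartet=2 acc=0xEFA bytes_emitted=0
After char 2 ('A'=0): chars_in_quartet=3 acc=0x3BE80 bytes_emitted=0
After char 3 ('V'=21): chars_in_quartet=4 acc=0xEFA015 -> emit EF A0 15, reset; bytes_emitted=3
After char 4 ('l'=37): chars_in_quartet=1 acc=0x25 bytes_emitted=3
After char 5 ('C'=2): chars_in_quartet=2 acc=0x942 bytes_emitted=3
After char 6 ('6'=58): chars_in_quartet=3 acc=0x250BA bytes_emitted=3
After char 7 ('u'=46): chars_in_quartet=4 acc=0x942EAE -> emit 94 2E AE, reset; bytes_emitted=6
After char 8 ('P'=15): chars_in_quartet=1 acc=0xF bytes_emitted=6
After char 9 ('3'=55): chars_in_quartet=2 acc=0x3F7 bytes_emitted=6
After char 10 ('6'=58): chars_in_quartet=3 acc=0xFDFA bytes_emitted=6
After char 11 ('e'=30): chars_in_quartet=4 acc=0x3F7E9E -> emit 3F 7E 9E, reset; bytes_emitted=9
After char 12 ('n'=39): chars_in_quartet=1 acc=0x27 bytes_emitted=9
After char 13 ('w'=48): chars_in_quartet=2 acc=0x9F0 bytes_emitted=9
Padding '==': partial quartet acc=0x9F0 -> emit 9F; bytes_emitted=10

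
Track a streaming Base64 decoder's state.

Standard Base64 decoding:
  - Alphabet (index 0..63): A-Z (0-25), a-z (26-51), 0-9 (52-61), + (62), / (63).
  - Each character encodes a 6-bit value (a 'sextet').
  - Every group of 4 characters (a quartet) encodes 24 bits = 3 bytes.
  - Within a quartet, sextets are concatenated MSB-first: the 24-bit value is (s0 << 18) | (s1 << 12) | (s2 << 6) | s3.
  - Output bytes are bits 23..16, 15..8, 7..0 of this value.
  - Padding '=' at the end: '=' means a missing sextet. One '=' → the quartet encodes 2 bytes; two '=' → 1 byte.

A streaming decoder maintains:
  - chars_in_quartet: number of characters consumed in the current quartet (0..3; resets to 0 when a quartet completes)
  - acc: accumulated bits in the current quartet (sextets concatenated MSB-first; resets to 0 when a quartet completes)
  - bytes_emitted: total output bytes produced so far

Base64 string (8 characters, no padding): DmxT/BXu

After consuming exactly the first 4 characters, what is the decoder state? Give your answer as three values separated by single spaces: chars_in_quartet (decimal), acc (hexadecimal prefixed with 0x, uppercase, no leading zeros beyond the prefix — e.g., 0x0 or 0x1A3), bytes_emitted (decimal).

After char 0 ('D'=3): chars_in_quartet=1 acc=0x3 bytes_emitted=0
After char 1 ('m'=38): chars_in_quartet=2 acc=0xE6 bytes_emitted=0
After char 2 ('x'=49): chars_in_quartet=3 acc=0x39B1 bytes_emitted=0
After char 3 ('T'=19): chars_in_quartet=4 acc=0xE6C53 -> emit 0E 6C 53, reset; bytes_emitted=3

Answer: 0 0x0 3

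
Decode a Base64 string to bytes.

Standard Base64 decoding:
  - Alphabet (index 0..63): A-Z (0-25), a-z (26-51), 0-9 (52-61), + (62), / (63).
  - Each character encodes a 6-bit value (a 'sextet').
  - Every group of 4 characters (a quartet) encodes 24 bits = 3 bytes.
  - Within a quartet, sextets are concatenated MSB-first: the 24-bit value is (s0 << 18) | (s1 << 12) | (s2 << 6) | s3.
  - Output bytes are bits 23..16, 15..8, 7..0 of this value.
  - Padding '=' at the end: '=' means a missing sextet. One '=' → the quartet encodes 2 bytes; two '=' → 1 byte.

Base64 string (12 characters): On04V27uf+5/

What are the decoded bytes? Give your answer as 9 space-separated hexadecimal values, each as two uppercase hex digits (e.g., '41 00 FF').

After char 0 ('O'=14): chars_in_quartet=1 acc=0xE bytes_emitted=0
After char 1 ('n'=39): chars_in_quartet=2 acc=0x3A7 bytes_emitted=0
After char 2 ('0'=52): chars_in_quartet=3 acc=0xE9F4 bytes_emitted=0
After char 3 ('4'=56): chars_in_quartet=4 acc=0x3A7D38 -> emit 3A 7D 38, reset; bytes_emitted=3
After char 4 ('V'=21): chars_in_quartet=1 acc=0x15 bytes_emitted=3
After char 5 ('2'=54): chars_in_quartet=2 acc=0x576 bytes_emitted=3
After char 6 ('7'=59): chars_in_quartet=3 acc=0x15DBB bytes_emitted=3
After char 7 ('u'=46): chars_in_quartet=4 acc=0x576EEE -> emit 57 6E EE, reset; bytes_emitted=6
After char 8 ('f'=31): chars_in_quartet=1 acc=0x1F bytes_emitted=6
After char 9 ('+'=62): chars_in_quartet=2 acc=0x7FE bytes_emitted=6
After char 10 ('5'=57): chars_in_quartet=3 acc=0x1FFB9 bytes_emitted=6
After char 11 ('/'=63): chars_in_quartet=4 acc=0x7FEE7F -> emit 7F EE 7F, reset; bytes_emitted=9

Answer: 3A 7D 38 57 6E EE 7F EE 7F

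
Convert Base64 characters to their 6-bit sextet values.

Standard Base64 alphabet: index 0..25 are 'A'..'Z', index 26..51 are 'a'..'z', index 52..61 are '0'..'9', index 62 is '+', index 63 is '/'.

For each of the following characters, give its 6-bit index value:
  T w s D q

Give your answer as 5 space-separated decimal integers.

'T': A..Z range, ord('T') − ord('A') = 19
'w': a..z range, 26 + ord('w') − ord('a') = 48
's': a..z range, 26 + ord('s') − ord('a') = 44
'D': A..Z range, ord('D') − ord('A') = 3
'q': a..z range, 26 + ord('q') − ord('a') = 42

Answer: 19 48 44 3 42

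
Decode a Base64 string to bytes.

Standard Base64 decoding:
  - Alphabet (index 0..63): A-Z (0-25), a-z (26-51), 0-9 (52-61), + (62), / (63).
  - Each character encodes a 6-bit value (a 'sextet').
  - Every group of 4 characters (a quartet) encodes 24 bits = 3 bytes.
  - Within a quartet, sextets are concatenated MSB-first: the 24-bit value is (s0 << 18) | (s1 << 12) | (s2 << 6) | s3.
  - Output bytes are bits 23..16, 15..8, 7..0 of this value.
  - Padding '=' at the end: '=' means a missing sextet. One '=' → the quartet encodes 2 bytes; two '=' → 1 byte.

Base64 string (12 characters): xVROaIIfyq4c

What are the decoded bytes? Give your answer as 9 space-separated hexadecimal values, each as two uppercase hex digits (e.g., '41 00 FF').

Answer: C5 54 4E 68 82 1F CA AE 1C

Derivation:
After char 0 ('x'=49): chars_in_quartet=1 acc=0x31 bytes_emitted=0
After char 1 ('V'=21): chars_in_quartet=2 acc=0xC55 bytes_emitted=0
After char 2 ('R'=17): chars_in_quartet=3 acc=0x31551 bytes_emitted=0
After char 3 ('O'=14): chars_in_quartet=4 acc=0xC5544E -> emit C5 54 4E, reset; bytes_emitted=3
After char 4 ('a'=26): chars_in_quartet=1 acc=0x1A bytes_emitted=3
After char 5 ('I'=8): chars_in_quartet=2 acc=0x688 bytes_emitted=3
After char 6 ('I'=8): chars_in_quartet=3 acc=0x1A208 bytes_emitted=3
After char 7 ('f'=31): chars_in_quartet=4 acc=0x68821F -> emit 68 82 1F, reset; bytes_emitted=6
After char 8 ('y'=50): chars_in_quartet=1 acc=0x32 bytes_emitted=6
After char 9 ('q'=42): chars_in_quartet=2 acc=0xCAA bytes_emitted=6
After char 10 ('4'=56): chars_in_quartet=3 acc=0x32AB8 bytes_emitted=6
After char 11 ('c'=28): chars_in_quartet=4 acc=0xCAAE1C -> emit CA AE 1C, reset; bytes_emitted=9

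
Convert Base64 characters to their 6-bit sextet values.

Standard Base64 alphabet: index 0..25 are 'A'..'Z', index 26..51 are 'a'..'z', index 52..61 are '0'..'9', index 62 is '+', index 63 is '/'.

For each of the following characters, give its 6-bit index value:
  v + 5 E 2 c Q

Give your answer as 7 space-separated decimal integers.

'v': a..z range, 26 + ord('v') − ord('a') = 47
'+': index 62
'5': 0..9 range, 52 + ord('5') − ord('0') = 57
'E': A..Z range, ord('E') − ord('A') = 4
'2': 0..9 range, 52 + ord('2') − ord('0') = 54
'c': a..z range, 26 + ord('c') − ord('a') = 28
'Q': A..Z range, ord('Q') − ord('A') = 16

Answer: 47 62 57 4 54 28 16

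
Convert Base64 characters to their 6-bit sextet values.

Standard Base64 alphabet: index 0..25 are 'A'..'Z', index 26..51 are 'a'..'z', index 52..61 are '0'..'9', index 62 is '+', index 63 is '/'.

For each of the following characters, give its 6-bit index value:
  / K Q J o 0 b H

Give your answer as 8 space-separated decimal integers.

'/': index 63
'K': A..Z range, ord('K') − ord('A') = 10
'Q': A..Z range, ord('Q') − ord('A') = 16
'J': A..Z range, ord('J') − ord('A') = 9
'o': a..z range, 26 + ord('o') − ord('a') = 40
'0': 0..9 range, 52 + ord('0') − ord('0') = 52
'b': a..z range, 26 + ord('b') − ord('a') = 27
'H': A..Z range, ord('H') − ord('A') = 7

Answer: 63 10 16 9 40 52 27 7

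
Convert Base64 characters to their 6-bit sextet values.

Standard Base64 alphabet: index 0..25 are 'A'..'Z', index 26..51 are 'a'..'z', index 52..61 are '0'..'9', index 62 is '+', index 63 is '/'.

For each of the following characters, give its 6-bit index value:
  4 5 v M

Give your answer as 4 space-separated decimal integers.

Answer: 56 57 47 12

Derivation:
'4': 0..9 range, 52 + ord('4') − ord('0') = 56
'5': 0..9 range, 52 + ord('5') − ord('0') = 57
'v': a..z range, 26 + ord('v') − ord('a') = 47
'M': A..Z range, ord('M') − ord('A') = 12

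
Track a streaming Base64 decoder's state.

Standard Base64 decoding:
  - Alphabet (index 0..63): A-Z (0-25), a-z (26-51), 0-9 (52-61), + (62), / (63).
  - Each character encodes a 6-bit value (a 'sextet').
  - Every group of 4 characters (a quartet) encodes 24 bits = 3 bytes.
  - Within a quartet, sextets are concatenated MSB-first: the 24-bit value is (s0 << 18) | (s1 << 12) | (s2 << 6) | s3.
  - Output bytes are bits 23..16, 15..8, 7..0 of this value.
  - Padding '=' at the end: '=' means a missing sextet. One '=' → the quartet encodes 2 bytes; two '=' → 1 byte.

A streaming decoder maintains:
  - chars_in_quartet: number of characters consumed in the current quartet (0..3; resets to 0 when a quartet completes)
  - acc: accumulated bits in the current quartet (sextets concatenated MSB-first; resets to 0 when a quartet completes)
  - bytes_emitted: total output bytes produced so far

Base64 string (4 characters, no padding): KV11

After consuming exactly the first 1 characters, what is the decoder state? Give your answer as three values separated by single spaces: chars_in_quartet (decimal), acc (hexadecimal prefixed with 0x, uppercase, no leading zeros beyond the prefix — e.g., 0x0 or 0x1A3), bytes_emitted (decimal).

After char 0 ('K'=10): chars_in_quartet=1 acc=0xA bytes_emitted=0

Answer: 1 0xA 0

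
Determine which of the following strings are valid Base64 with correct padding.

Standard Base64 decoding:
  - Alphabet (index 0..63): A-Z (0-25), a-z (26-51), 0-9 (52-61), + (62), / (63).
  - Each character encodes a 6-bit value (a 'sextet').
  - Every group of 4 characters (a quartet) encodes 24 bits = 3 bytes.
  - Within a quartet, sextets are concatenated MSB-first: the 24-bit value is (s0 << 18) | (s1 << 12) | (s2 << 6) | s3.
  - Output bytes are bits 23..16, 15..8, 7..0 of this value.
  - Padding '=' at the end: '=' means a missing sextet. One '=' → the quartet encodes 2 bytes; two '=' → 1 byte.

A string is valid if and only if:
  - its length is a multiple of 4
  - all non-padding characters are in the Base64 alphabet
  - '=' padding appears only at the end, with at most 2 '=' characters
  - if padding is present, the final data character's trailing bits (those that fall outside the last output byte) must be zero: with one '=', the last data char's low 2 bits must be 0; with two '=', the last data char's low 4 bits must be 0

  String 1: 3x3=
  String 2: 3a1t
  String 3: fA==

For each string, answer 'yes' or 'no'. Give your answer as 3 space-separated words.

Answer: no yes yes

Derivation:
String 1: '3x3=' → invalid (bad trailing bits)
String 2: '3a1t' → valid
String 3: 'fA==' → valid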